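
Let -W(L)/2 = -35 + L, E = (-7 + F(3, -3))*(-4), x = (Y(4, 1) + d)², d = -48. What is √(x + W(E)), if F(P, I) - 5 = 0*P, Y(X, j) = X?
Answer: √1990 ≈ 44.609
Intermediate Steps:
F(P, I) = 5 (F(P, I) = 5 + 0*P = 5 + 0 = 5)
x = 1936 (x = (4 - 48)² = (-44)² = 1936)
E = 8 (E = (-7 + 5)*(-4) = -2*(-4) = 8)
W(L) = 70 - 2*L (W(L) = -2*(-35 + L) = 70 - 2*L)
√(x + W(E)) = √(1936 + (70 - 2*8)) = √(1936 + (70 - 16)) = √(1936 + 54) = √1990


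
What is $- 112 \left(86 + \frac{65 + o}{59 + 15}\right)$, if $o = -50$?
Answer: $- \frac{357224}{37} \approx -9654.7$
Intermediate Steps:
$- 112 \left(86 + \frac{65 + o}{59 + 15}\right) = - 112 \left(86 + \frac{65 - 50}{59 + 15}\right) = - 112 \left(86 + \frac{15}{74}\right) = \left(-112\right) \frac{6379}{74} = - \frac{357224}{37}$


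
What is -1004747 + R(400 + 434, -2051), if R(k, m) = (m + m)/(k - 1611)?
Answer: -111526331/111 ≈ -1.0047e+6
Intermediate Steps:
R(k, m) = 2*m/(-1611 + k) (R(k, m) = (2*m)/(-1611 + k) = 2*m/(-1611 + k))
-1004747 + R(400 + 434, -2051) = -1004747 + 2*(-2051)/(-1611 + (400 + 434)) = -1004747 + 2*(-2051)/(-1611 + 834) = -1004747 + 2*(-2051)/(-777) = -1004747 + 2*(-2051)*(-1/777) = -1004747 + 586/111 = -111526331/111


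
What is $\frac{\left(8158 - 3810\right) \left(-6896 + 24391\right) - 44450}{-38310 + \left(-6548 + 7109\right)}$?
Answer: $- \frac{25341270}{12583} \approx -2013.9$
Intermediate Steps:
$\frac{\left(8158 - 3810\right) \left(-6896 + 24391\right) - 44450}{-38310 + \left(-6548 + 7109\right)} = \frac{4348 \cdot 17495 - 44450}{-38310 + 561} = \frac{76068260 - 44450}{-37749} = 76023810 \left(- \frac{1}{37749}\right) = - \frac{25341270}{12583}$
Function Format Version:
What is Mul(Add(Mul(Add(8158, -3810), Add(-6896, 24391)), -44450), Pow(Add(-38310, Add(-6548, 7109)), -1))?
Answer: Rational(-25341270, 12583) ≈ -2013.9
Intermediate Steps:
Mul(Add(Mul(Add(8158, -3810), Add(-6896, 24391)), -44450), Pow(Add(-38310, Add(-6548, 7109)), -1)) = Mul(Add(Mul(4348, 17495), -44450), Pow(Add(-38310, 561), -1)) = Mul(Add(76068260, -44450), Pow(-37749, -1)) = Mul(76023810, Rational(-1, 37749)) = Rational(-25341270, 12583)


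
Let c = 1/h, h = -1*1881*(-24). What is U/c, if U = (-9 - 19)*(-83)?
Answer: 104914656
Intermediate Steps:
U = 2324 (U = -28*(-83) = 2324)
h = 45144 (h = -1881*(-24) = 45144)
c = 1/45144 ≈ 2.2151e-5
U/c = 2324/(1/45144) = 2324*45144 = 104914656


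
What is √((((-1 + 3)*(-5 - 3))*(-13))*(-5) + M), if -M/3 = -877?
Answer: √1591 ≈ 39.887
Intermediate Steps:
M = 2631 (M = -3*(-877) = 2631)
√((((-1 + 3)*(-5 - 3))*(-13))*(-5) + M) = √((((-1 + 3)*(-5 - 3))*(-13))*(-5) + 2631) = √(((2*(-8))*(-13))*(-5) + 2631) = √(-16*(-13)*(-5) + 2631) = √(208*(-5) + 2631) = √(-1040 + 2631) = √1591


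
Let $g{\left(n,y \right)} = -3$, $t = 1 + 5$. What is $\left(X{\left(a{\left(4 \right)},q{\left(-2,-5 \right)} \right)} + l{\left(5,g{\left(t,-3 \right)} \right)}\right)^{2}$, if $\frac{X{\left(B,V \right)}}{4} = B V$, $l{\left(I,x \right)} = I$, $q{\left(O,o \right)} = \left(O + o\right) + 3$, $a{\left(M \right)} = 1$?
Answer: $121$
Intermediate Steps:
$t = 6$
$q{\left(O,o \right)} = 3 + O + o$
$X{\left(B,V \right)} = 4 B V$
$\left(X{\left(a{\left(4 \right)},q{\left(-2,-5 \right)} \right)} + l{\left(5,g{\left(t,-3 \right)} \right)}\right)^{2} = \left(4 \cdot 1 \left(3 - 2 - 5\right) + 5\right)^{2} = \left(4 \cdot 1 \left(-4\right) + 5\right)^{2} = \left(-16 + 5\right)^{2} = \left(-11\right)^{2} = 121$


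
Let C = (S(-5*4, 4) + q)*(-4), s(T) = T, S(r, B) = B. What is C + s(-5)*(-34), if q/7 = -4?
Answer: 266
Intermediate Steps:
q = -28 (q = 7*(-4) = -28)
C = 96 (C = (4 - 28)*(-4) = -24*(-4) = 96)
C + s(-5)*(-34) = 96 - 5*(-34) = 96 + 170 = 266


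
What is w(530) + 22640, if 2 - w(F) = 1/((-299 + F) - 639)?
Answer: 9237937/408 ≈ 22642.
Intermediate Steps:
w(F) = 2 - 1/(-938 + F) (w(F) = 2 - 1/((-299 + F) - 639) = 2 - 1/(-938 + F))
w(530) + 22640 = (-1877 + 2*530)/(-938 + 530) + 22640 = (-1877 + 1060)/(-408) + 22640 = -1/408*(-817) + 22640 = 817/408 + 22640 = 9237937/408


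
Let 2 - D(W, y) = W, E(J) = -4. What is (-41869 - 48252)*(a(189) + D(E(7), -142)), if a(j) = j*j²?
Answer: -608431654275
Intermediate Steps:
D(W, y) = 2 - W
a(j) = j³
(-41869 - 48252)*(a(189) + D(E(7), -142)) = (-41869 - 48252)*(189³ + (2 - 1*(-4))) = -90121*(6751269 + (2 + 4)) = -90121*(6751269 + 6) = -90121*6751275 = -608431654275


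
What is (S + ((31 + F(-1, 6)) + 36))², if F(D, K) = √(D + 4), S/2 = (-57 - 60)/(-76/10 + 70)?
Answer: 64057/16 + 253*√3/2 ≈ 4222.7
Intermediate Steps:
S = -15/4 (S = 2*((-57 - 60)/(-76/10 + 70)) = 2*(-117/(-76*⅒ + 70)) = 2*(-117/(-38/5 + 70)) = 2*(-117/312/5) = 2*(-117*5/312) = 2*(-15/8) = -15/4 ≈ -3.7500)
F(D, K) = √(4 + D)
(S + ((31 + F(-1, 6)) + 36))² = (-15/4 + ((31 + √(4 - 1)) + 36))² = (-15/4 + ((31 + √3) + 36))² = (-15/4 + (67 + √3))² = (253/4 + √3)²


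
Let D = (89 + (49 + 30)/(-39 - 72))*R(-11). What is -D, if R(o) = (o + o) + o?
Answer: 107800/37 ≈ 2913.5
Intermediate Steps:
R(o) = 3*o (R(o) = 2*o + o = 3*o)
D = -107800/37 (D = (89 + (49 + 30)/(-39 - 72))*(3*(-11)) = (89 + 79/(-111))*(-33) = (89 + 79*(-1/111))*(-33) = (89 - 79/111)*(-33) = (9800/111)*(-33) = -107800/37 ≈ -2913.5)
-D = -1*(-107800/37) = 107800/37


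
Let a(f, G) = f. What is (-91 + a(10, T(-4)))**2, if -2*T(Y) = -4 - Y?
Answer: 6561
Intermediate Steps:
T(Y) = 2 + Y/2 (T(Y) = -(-4 - Y)/2 = 2 + Y/2)
(-91 + a(10, T(-4)))**2 = (-91 + 10)**2 = (-81)**2 = 6561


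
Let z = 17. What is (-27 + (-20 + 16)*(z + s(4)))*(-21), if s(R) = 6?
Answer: 2499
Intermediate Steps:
(-27 + (-20 + 16)*(z + s(4)))*(-21) = (-27 + (-20 + 16)*(17 + 6))*(-21) = (-27 - 4*23)*(-21) = (-27 - 92)*(-21) = -119*(-21) = 2499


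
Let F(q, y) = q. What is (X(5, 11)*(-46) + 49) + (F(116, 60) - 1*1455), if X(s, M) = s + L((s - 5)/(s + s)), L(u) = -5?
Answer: -1290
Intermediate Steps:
X(s, M) = -5 + s (X(s, M) = s - 5 = -5 + s)
(X(5, 11)*(-46) + 49) + (F(116, 60) - 1*1455) = ((-5 + 5)*(-46) + 49) + (116 - 1*1455) = (0*(-46) + 49) + (116 - 1455) = (0 + 49) - 1339 = 49 - 1339 = -1290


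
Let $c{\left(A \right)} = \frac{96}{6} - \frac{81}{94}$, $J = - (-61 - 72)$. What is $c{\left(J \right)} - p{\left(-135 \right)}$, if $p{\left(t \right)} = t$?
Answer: $\frac{14113}{94} \approx 150.14$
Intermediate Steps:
$J = 133$ ($J = \left(-1\right) \left(-133\right) = 133$)
$c{\left(A \right)} = \frac{1423}{94}$ ($c{\left(A \right)} = 96 \cdot \frac{1}{6} - \frac{81}{94} = 16 - \frac{81}{94} = \frac{1423}{94}$)
$c{\left(J \right)} - p{\left(-135 \right)} = \frac{1423}{94} - -135 = \frac{1423}{94} + 135 = \frac{14113}{94}$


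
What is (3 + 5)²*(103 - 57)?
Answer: 2944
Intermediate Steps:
(3 + 5)²*(103 - 57) = 8²*46 = 64*46 = 2944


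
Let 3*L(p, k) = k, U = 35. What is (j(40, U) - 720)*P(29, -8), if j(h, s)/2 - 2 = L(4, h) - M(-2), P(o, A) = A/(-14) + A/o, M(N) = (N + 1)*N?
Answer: -41600/203 ≈ -204.93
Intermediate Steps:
M(N) = N*(1 + N) (M(N) = (1 + N)*N = N*(1 + N))
L(p, k) = k/3
P(o, A) = -A/14 + A/o (P(o, A) = A*(-1/14) + A/o = -A/14 + A/o)
j(h, s) = 2*h/3 (j(h, s) = 4 + 2*(h/3 - (-2)*(1 - 2)) = 4 + 2*(h/3 - (-2)*(-1)) = 4 + 2*(h/3 - 1*2) = 4 + 2*(h/3 - 2) = 4 + 2*(-2 + h/3) = 4 + (-4 + 2*h/3) = 2*h/3)
(j(40, U) - 720)*P(29, -8) = ((⅔)*40 - 720)*(-1/14*(-8) - 8/29) = (80/3 - 720)*(4/7 - 8*1/29) = -2080*(4/7 - 8/29)/3 = -2080/3*60/203 = -41600/203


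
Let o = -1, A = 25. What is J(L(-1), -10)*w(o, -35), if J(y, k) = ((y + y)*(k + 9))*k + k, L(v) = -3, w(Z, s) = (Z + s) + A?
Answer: 770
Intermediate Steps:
w(Z, s) = 25 + Z + s (w(Z, s) = (Z + s) + 25 = 25 + Z + s)
J(y, k) = k + 2*k*y*(9 + k) (J(y, k) = ((2*y)*(9 + k))*k + k = (2*y*(9 + k))*k + k = 2*k*y*(9 + k) + k = k + 2*k*y*(9 + k))
J(L(-1), -10)*w(o, -35) = (-10*(1 + 18*(-3) + 2*(-10)*(-3)))*(25 - 1 - 35) = -10*(1 - 54 + 60)*(-11) = -10*7*(-11) = -70*(-11) = 770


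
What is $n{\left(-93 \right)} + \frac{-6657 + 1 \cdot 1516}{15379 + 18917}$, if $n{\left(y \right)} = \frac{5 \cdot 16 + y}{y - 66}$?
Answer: $- \frac{123857}{1817688} \approx -0.06814$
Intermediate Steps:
$n{\left(y \right)} = \frac{80 + y}{-66 + y}$
$n{\left(-93 \right)} + \frac{-6657 + 1 \cdot 1516}{15379 + 18917} = \frac{80 - 93}{-66 - 93} + \frac{-6657 + 1 \cdot 1516}{15379 + 18917} = \frac{1}{-159} \left(-13\right) + \frac{-6657 + 1516}{34296} = \left(- \frac{1}{159}\right) \left(-13\right) - \frac{5141}{34296} = \frac{13}{159} - \frac{5141}{34296} = - \frac{123857}{1817688}$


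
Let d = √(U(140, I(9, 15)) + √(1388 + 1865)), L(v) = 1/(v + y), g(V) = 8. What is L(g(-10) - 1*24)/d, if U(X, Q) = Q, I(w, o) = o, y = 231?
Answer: 1/(215*√(15 + √3253)) ≈ 0.00054801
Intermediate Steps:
L(v) = 1/(231 + v) (L(v) = 1/(v + 231) = 1/(231 + v))
d = √(15 + √3253) (d = √(15 + √(1388 + 1865)) = √(15 + √3253) ≈ 8.4874)
L(g(-10) - 1*24)/d = 1/((231 + (8 - 1*24))*(√(15 + √3253))) = 1/((231 + (8 - 24))*√(15 + √3253)) = 1/((231 - 16)*√(15 + √3253)) = 1/(215*√(15 + √3253))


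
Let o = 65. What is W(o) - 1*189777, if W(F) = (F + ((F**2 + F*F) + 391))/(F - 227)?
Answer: -15376390/81 ≈ -1.8983e+5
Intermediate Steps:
W(F) = (391 + F + 2*F**2)/(-227 + F) (W(F) = (F + ((F**2 + F**2) + 391))/(-227 + F) = (F + (2*F**2 + 391))/(-227 + F) = (F + (391 + 2*F**2))/(-227 + F) = (391 + F + 2*F**2)/(-227 + F))
W(o) - 1*189777 = (391 + 65 + 2*65**2)/(-227 + 65) - 1*189777 = (391 + 65 + 2*4225)/(-162) - 189777 = -(391 + 65 + 8450)/162 - 189777 = -1/162*8906 - 189777 = -4453/81 - 189777 = -15376390/81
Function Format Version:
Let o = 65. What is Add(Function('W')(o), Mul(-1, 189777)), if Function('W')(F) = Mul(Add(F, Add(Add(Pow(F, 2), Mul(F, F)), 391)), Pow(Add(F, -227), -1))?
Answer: Rational(-15376390, 81) ≈ -1.8983e+5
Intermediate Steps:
Function('W')(F) = Mul(Pow(Add(-227, F), -1), Add(391, F, Mul(2, Pow(F, 2)))) (Function('W')(F) = Mul(Add(F, Add(Add(Pow(F, 2), Pow(F, 2)), 391)), Pow(Add(-227, F), -1)) = Mul(Add(F, Add(Mul(2, Pow(F, 2)), 391)), Pow(Add(-227, F), -1)) = Mul(Add(F, Add(391, Mul(2, Pow(F, 2)))), Pow(Add(-227, F), -1)) = Mul(Add(391, F, Mul(2, Pow(F, 2))), Pow(Add(-227, F), -1)) = Mul(Pow(Add(-227, F), -1), Add(391, F, Mul(2, Pow(F, 2)))))
Add(Function('W')(o), Mul(-1, 189777)) = Add(Mul(Pow(Add(-227, 65), -1), Add(391, 65, Mul(2, Pow(65, 2)))), Mul(-1, 189777)) = Add(Mul(Pow(-162, -1), Add(391, 65, Mul(2, 4225))), -189777) = Add(Mul(Rational(-1, 162), Add(391, 65, 8450)), -189777) = Add(Mul(Rational(-1, 162), 8906), -189777) = Add(Rational(-4453, 81), -189777) = Rational(-15376390, 81)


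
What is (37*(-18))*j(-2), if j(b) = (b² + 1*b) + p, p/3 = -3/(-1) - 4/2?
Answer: -3330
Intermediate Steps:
p = 3 (p = 3*(-3/(-1) - 4/2) = 3*(-3*(-1) - 4*½) = 3*(3 - 2) = 3*1 = 3)
j(b) = 3 + b + b² (j(b) = (b² + 1*b) + 3 = (b² + b) + 3 = (b + b²) + 3 = 3 + b + b²)
(37*(-18))*j(-2) = (37*(-18))*(3 - 2 + (-2)²) = -666*(3 - 2 + 4) = -666*5 = -3330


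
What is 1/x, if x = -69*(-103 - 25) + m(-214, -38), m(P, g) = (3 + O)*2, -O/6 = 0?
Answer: 1/8838 ≈ 0.00011315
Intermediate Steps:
O = 0 (O = -6*0 = 0)
m(P, g) = 6 (m(P, g) = (3 + 0)*2 = 3*2 = 6)
x = 8838 (x = -69*(-103 - 25) + 6 = -69*(-128) + 6 = 8832 + 6 = 8838)
1/x = 1/8838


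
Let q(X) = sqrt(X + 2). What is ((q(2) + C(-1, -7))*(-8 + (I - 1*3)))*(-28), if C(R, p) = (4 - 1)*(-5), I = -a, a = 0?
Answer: -4004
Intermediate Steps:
I = 0 (I = -1*0 = 0)
C(R, p) = -15 (C(R, p) = 3*(-5) = -15)
q(X) = sqrt(2 + X)
((q(2) + C(-1, -7))*(-8 + (I - 1*3)))*(-28) = ((sqrt(2 + 2) - 15)*(-8 + (0 - 1*3)))*(-28) = ((sqrt(4) - 15)*(-8 + (0 - 3)))*(-28) = ((2 - 15)*(-8 - 3))*(-28) = -13*(-11)*(-28) = 143*(-28) = -4004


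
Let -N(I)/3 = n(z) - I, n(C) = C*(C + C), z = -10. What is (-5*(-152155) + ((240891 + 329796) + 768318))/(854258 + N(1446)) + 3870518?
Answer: 830222765427/214499 ≈ 3.8705e+6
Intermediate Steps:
n(C) = 2*C² (n(C) = C*(2*C) = 2*C²)
N(I) = -600 + 3*I (N(I) = -3*(2*(-10)² - I) = -3*(2*100 - I) = -3*(200 - I) = -600 + 3*I)
(-5*(-152155) + ((240891 + 329796) + 768318))/(854258 + N(1446)) + 3870518 = (-5*(-152155) + ((240891 + 329796) + 768318))/(854258 + (-600 + 3*1446)) + 3870518 = (760775 + (570687 + 768318))/(854258 + (-600 + 4338)) + 3870518 = (760775 + 1339005)/(854258 + 3738) + 3870518 = 2099780/857996 + 3870518 = 2099780*(1/857996) + 3870518 = 524945/214499 + 3870518 = 830222765427/214499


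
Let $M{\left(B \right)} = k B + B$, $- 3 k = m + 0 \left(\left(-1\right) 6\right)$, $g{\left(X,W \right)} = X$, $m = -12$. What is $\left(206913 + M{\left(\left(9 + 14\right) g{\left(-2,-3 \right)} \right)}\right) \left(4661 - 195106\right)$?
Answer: $-39361743935$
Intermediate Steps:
$k = 4$ ($k = - \frac{-12 + 0 \left(\left(-1\right) 6\right)}{3} = - \frac{-12 + 0 \left(-6\right)}{3} = - \frac{-12 + 0}{3} = \left(- \frac{1}{3}\right) \left(-12\right) = 4$)
$M{\left(B \right)} = 5 B$ ($M{\left(B \right)} = 4 B + B = 5 B$)
$\left(206913 + M{\left(\left(9 + 14\right) g{\left(-2,-3 \right)} \right)}\right) \left(4661 - 195106\right) = \left(206913 + 5 \left(9 + 14\right) \left(-2\right)\right) \left(4661 - 195106\right) = \left(206913 + 5 \cdot 23 \left(-2\right)\right) \left(-190445\right) = \left(206913 + 5 \left(-46\right)\right) \left(-190445\right) = \left(206913 - 230\right) \left(-190445\right) = 206683 \left(-190445\right) = -39361743935$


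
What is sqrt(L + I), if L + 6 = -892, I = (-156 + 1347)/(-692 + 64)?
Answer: I*sqrt(88726195)/314 ≈ 29.998*I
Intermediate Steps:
I = -1191/628 (I = 1191/(-628) = 1191*(-1/628) = -1191/628 ≈ -1.8965)
L = -898 (L = -6 - 892 = -898)
sqrt(L + I) = sqrt(-898 - 1191/628) = sqrt(-565135/628) = I*sqrt(88726195)/314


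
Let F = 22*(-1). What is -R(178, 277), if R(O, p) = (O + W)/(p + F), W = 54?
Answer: -232/255 ≈ -0.90980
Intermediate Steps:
F = -22
R(O, p) = (54 + O)/(-22 + p) (R(O, p) = (O + 54)/(p - 22) = (54 + O)/(-22 + p))
-R(178, 277) = -(54 + 178)/(-22 + 277) = -232/255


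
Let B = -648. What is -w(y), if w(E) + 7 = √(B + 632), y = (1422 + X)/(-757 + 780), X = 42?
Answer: 7 - 4*I ≈ 7.0 - 4.0*I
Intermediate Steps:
y = 1464/23 (y = (1422 + 42)/(-757 + 780) = 1464/23 ≈ 63.652)
w(E) = -7 + 4*I (w(E) = -7 + √(-648 + 632) = -7 + √(-16) = -7 + 4*I)
-w(y) = -(-7 + 4*I) = 7 - 4*I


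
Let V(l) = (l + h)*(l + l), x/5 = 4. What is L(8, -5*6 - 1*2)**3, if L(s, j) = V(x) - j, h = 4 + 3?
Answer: 1375036928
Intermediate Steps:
h = 7
x = 20 (x = 5*4 = 20)
V(l) = 2*l*(7 + l) (V(l) = (l + 7)*(l + l) = (7 + l)*(2*l) = 2*l*(7 + l))
L(s, j) = 1080 - j (L(s, j) = 2*20*(7 + 20) - j = 2*20*27 - j = 1080 - j)
L(8, -5*6 - 1*2)**3 = (1080 - (-5*6 - 1*2))**3 = (1080 - (-30 - 2))**3 = (1080 - 1*(-32))**3 = (1080 + 32)**3 = 1112**3 = 1375036928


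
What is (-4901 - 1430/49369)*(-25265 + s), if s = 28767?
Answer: -847340064298/49369 ≈ -1.7163e+7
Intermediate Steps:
(-4901 - 1430/49369)*(-25265 + s) = (-4901 - 1430/49369)*(-25265 + 28767) = (-4901 - 1430*1/49369)*3502 = (-4901 - 1430/49369)*3502 = -241958899/49369*3502 = -847340064298/49369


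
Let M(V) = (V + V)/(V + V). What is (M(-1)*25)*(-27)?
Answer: -675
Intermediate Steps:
M(V) = 1 (M(V) = (2*V)/((2*V)) = (2*V)*(1/(2*V)) = 1)
(M(-1)*25)*(-27) = (1*25)*(-27) = 25*(-27) = -675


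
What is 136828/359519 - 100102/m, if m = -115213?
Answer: 51752935302/41421262547 ≈ 1.2494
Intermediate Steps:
136828/359519 - 100102/m = 136828/359519 - 100102/(-115213) = 136828*(1/359519) - 100102*(-1/115213) = 136828/359519 + 100102/115213 = 51752935302/41421262547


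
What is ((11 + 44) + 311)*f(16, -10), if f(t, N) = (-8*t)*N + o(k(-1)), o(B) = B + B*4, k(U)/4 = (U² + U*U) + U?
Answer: 475800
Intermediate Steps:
k(U) = 4*U + 8*U² (k(U) = 4*((U² + U*U) + U) = 4*((U² + U²) + U) = 4*(2*U² + U) = 4*(U + 2*U²) = 4*U + 8*U²)
o(B) = 5*B (o(B) = B + 4*B = 5*B)
f(t, N) = 20 - 8*N*t (f(t, N) = (-8*t)*N + 5*(4*(-1)*(1 + 2*(-1))) = -8*N*t + 5*(4*(-1)*(1 - 2)) = -8*N*t + 5*(4*(-1)*(-1)) = -8*N*t + 5*4 = -8*N*t + 20 = 20 - 8*N*t)
((11 + 44) + 311)*f(16, -10) = ((11 + 44) + 311)*(20 - 8*(-10)*16) = (55 + 311)*(20 + 1280) = 366*1300 = 475800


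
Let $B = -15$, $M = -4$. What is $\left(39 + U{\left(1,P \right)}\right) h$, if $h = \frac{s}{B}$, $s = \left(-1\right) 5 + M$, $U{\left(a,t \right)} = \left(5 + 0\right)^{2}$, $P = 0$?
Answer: $\frac{192}{5} \approx 38.4$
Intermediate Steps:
$U{\left(a,t \right)} = 25$ ($U{\left(a,t \right)} = 5^{2} = 25$)
$s = -9$ ($s = \left(-1\right) 5 - 4 = -5 - 4 = -9$)
$h = \frac{3}{5}$ ($h = - \frac{9}{-15} = \left(-9\right) \left(- \frac{1}{15}\right) = \frac{3}{5} \approx 0.6$)
$\left(39 + U{\left(1,P \right)}\right) h = \left(39 + 25\right) \frac{3}{5} = 64 \cdot \frac{3}{5} = \frac{192}{5}$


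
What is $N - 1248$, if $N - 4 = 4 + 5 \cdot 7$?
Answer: $-1205$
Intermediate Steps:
$N = 43$ ($N = 4 + \left(4 + 5 \cdot 7\right) = 4 + \left(4 + 35\right) = 4 + 39 = 43$)
$N - 1248 = 43 - 1248 = -1205$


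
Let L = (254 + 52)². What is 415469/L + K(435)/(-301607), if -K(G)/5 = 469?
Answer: 125527935103/28241273052 ≈ 4.4448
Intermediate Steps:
L = 93636 (L = 306² = 93636)
K(G) = -2345 (K(G) = -5*469 = -2345)
415469/L + K(435)/(-301607) = 415469/93636 - 2345/(-301607) = 415469*(1/93636) - 2345*(-1/301607) = 415469/93636 + 2345/301607 = 125527935103/28241273052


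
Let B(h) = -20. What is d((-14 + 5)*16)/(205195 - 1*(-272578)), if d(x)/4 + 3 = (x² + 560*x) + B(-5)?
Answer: -239708/477773 ≈ -0.50172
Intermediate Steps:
d(x) = -92 + 4*x² + 2240*x (d(x) = -12 + 4*((x² + 560*x) - 20) = -12 + 4*(-20 + x² + 560*x) = -12 + (-80 + 4*x² + 2240*x) = -92 + 4*x² + 2240*x)
d((-14 + 5)*16)/(205195 - 1*(-272578)) = (-92 + 4*((-14 + 5)*16)² + 2240*((-14 + 5)*16))/(205195 - 1*(-272578)) = (-92 + 4*(-9*16)² + 2240*(-9*16))/(205195 + 272578) = (-92 + 4*(-144)² + 2240*(-144))/477773 = (-92 + 4*20736 - 322560)*(1/477773) = (-92 + 82944 - 322560)*(1/477773) = -239708*1/477773 = -239708/477773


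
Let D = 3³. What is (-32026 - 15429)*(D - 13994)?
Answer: 662803985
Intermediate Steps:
D = 27
(-32026 - 15429)*(D - 13994) = (-32026 - 15429)*(27 - 13994) = -47455*(-13967) = 662803985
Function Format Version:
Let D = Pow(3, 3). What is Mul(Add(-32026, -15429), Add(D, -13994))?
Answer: 662803985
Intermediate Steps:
D = 27
Mul(Add(-32026, -15429), Add(D, -13994)) = Mul(Add(-32026, -15429), Add(27, -13994)) = Mul(-47455, -13967) = 662803985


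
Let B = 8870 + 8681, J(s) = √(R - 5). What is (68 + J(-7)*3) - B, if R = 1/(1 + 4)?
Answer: -17483 + 6*I*√30/5 ≈ -17483.0 + 6.5727*I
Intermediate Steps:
R = ⅕ (R = 1/5 = ⅕ ≈ 0.20000)
J(s) = 2*I*√30/5 (J(s) = √(⅕ - 5) = √(-24/5) = 2*I*√30/5)
B = 17551
(68 + J(-7)*3) - B = (68 + (2*I*√30/5)*3) - 1*17551 = (68 + 6*I*√30/5) - 17551 = -17483 + 6*I*√30/5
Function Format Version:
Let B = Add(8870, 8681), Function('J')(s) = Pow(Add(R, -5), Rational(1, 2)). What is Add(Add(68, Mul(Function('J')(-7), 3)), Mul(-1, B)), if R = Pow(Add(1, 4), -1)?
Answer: Add(-17483, Mul(Rational(6, 5), I, Pow(30, Rational(1, 2)))) ≈ Add(-17483., Mul(6.5727, I))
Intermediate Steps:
R = Rational(1, 5) (R = Pow(5, -1) = Rational(1, 5) ≈ 0.20000)
Function('J')(s) = Mul(Rational(2, 5), I, Pow(30, Rational(1, 2))) (Function('J')(s) = Pow(Add(Rational(1, 5), -5), Rational(1, 2)) = Pow(Rational(-24, 5), Rational(1, 2)) = Mul(Rational(2, 5), I, Pow(30, Rational(1, 2))))
B = 17551
Add(Add(68, Mul(Function('J')(-7), 3)), Mul(-1, B)) = Add(Add(68, Mul(Mul(Rational(2, 5), I, Pow(30, Rational(1, 2))), 3)), Mul(-1, 17551)) = Add(Add(68, Mul(Rational(6, 5), I, Pow(30, Rational(1, 2)))), -17551) = Add(-17483, Mul(Rational(6, 5), I, Pow(30, Rational(1, 2))))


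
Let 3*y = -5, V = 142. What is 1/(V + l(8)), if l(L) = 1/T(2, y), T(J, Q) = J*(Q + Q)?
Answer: 20/2837 ≈ 0.0070497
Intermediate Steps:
y = -5/3 (y = (⅓)*(-5) = -5/3 ≈ -1.6667)
T(J, Q) = 2*J*Q (T(J, Q) = J*(2*Q) = 2*J*Q)
l(L) = -3/20 (l(L) = 1/(2*2*(-5/3)) = 1/(-20/3) = -3/20)
1/(V + l(8)) = 1/(142 - 3/20) = 1/(2837/20) = 20/2837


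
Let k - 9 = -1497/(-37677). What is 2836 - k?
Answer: 35503794/12559 ≈ 2827.0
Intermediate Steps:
k = 113530/12559 (k = 9 - 1497/(-37677) = 9 - 1497*(-1/37677) = 9 + 499/12559 = 113530/12559 ≈ 9.0397)
2836 - k = 2836 - 1*113530/12559 = 2836 - 113530/12559 = 35503794/12559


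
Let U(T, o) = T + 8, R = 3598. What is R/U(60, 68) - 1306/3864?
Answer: 1726733/32844 ≈ 52.574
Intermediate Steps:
U(T, o) = 8 + T
R/U(60, 68) - 1306/3864 = 3598/(8 + 60) - 1306/3864 = 3598/68 - 1306*1/3864 = 3598*(1/68) - 653/1932 = 1799/34 - 653/1932 = 1726733/32844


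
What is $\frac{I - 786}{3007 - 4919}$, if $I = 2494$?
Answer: $- \frac{427}{478} \approx -0.89331$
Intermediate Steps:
$\frac{I - 786}{3007 - 4919} = \frac{2494 - 786}{3007 - 4919} = \frac{1708}{-1912} = 1708 \left(- \frac{1}{1912}\right) = - \frac{427}{478}$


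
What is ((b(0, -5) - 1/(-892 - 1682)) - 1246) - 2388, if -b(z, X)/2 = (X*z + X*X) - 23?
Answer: -9364211/2574 ≈ -3638.0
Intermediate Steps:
b(z, X) = 46 - 2*X² - 2*X*z (b(z, X) = -2*((X*z + X*X) - 23) = -2*((X*z + X²) - 23) = -2*((X² + X*z) - 23) = -2*(-23 + X² + X*z) = 46 - 2*X² - 2*X*z)
((b(0, -5) - 1/(-892 - 1682)) - 1246) - 2388 = (((46 - 2*(-5)² - 2*(-5)*0) - 1/(-892 - 1682)) - 1246) - 2388 = (((46 - 2*25 + 0) - 1/(-2574)) - 1246) - 2388 = (((46 - 50 + 0) - 1*(-1/2574)) - 1246) - 2388 = ((-4 + 1/2574) - 1246) - 2388 = (-10295/2574 - 1246) - 2388 = -3217499/2574 - 2388 = -9364211/2574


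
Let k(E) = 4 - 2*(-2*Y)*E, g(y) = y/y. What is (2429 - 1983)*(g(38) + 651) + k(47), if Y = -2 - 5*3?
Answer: 287600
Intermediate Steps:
g(y) = 1
Y = -17 (Y = -2 - 15 = -17)
k(E) = 4 - 68*E (k(E) = 4 - 2*(-2*(-17))*E = 4 - 68*E)
(2429 - 1983)*(g(38) + 651) + k(47) = (2429 - 1983)*(1 + 651) + (4 - 68*47) = 446*652 + (4 - 3196) = 290792 - 3192 = 287600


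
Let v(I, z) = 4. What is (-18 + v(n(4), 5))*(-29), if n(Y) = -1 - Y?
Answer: 406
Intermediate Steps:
(-18 + v(n(4), 5))*(-29) = (-18 + 4)*(-29) = -14*(-29) = 406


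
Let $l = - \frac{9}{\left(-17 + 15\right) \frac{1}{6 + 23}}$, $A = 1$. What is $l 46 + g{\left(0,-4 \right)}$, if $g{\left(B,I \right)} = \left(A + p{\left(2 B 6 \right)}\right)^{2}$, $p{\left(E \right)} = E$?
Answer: $6004$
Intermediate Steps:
$l = \frac{261}{2}$ ($l = - \frac{9}{\left(-2\right) \frac{1}{29}} = - \frac{9}{- \frac{2}{29}} = \left(-9\right) \left(- \frac{29}{2}\right) = \frac{261}{2} \approx 130.5$)
$g{\left(B,I \right)} = \left(1 + 12 B\right)^{2}$ ($g{\left(B,I \right)} = \left(1 + 2 B 6\right)^{2} = \left(1 + 12 B\right)^{2}$)
$l 46 + g{\left(0,-4 \right)} = \frac{261}{2} \cdot 46 + \left(1 + 12 \cdot 0\right)^{2} = 6003 + \left(1 + 0\right)^{2} = 6003 + 1^{2} = 6003 + 1 = 6004$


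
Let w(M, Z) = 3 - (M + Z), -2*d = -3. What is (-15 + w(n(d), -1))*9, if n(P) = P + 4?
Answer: -297/2 ≈ -148.50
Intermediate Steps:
d = 3/2 (d = -½*(-3) = 3/2 ≈ 1.5000)
n(P) = 4 + P
w(M, Z) = 3 - M - Z (w(M, Z) = 3 + (-M - Z) = 3 - M - Z)
(-15 + w(n(d), -1))*9 = (-15 + (3 - (4 + 3/2) - 1*(-1)))*9 = (-15 + (3 - 1*11/2 + 1))*9 = (-15 + (3 - 11/2 + 1))*9 = (-15 - 3/2)*9 = -33/2*9 = -297/2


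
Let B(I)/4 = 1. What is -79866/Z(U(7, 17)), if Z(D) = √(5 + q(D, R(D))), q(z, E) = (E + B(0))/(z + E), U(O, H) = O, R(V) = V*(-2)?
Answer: -26622*√35/5 ≈ -31500.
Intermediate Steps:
R(V) = -2*V
B(I) = 4 (B(I) = 4*1 = 4)
q(z, E) = (4 + E)/(E + z) (q(z, E) = (E + 4)/(z + E) = (4 + E)/(E + z))
Z(D) = √(5 - (4 - 2*D)/D) (Z(D) = √(5 + (4 - 2*D)/(-2*D + D)) = √(5 + (4 - 2*D)/((-D))) = √(5 + (-1/D)*(4 - 2*D)) = √(5 - (4 - 2*D)/D))
-79866/Z(U(7, 17)) = -79866/√(7 - 4/7) = -79866*√35/15 = -26622*√35/5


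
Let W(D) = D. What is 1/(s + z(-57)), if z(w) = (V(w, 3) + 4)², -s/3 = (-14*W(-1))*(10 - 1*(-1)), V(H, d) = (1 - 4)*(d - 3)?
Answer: -1/446 ≈ -0.0022422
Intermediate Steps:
V(H, d) = 9 - 3*d (V(H, d) = -3*(-3 + d) = 9 - 3*d)
s = -462 (s = -3*(-14*(-1))*(10 - 1*(-1)) = -42*(10 + 1) = -42*11 = -3*154 = -462)
z(w) = 16 (z(w) = ((9 - 3*3) + 4)² = ((9 - 9) + 4)² = (0 + 4)² = 4² = 16)
1/(s + z(-57)) = 1/(-462 + 16) = 1/(-446) = -1/446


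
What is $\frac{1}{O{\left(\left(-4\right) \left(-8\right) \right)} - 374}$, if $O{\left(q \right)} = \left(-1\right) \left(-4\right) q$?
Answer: $- \frac{1}{246} \approx -0.004065$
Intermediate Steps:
$O{\left(q \right)} = 4 q$
$\frac{1}{O{\left(\left(-4\right) \left(-8\right) \right)} - 374} = \frac{1}{4 \left(\left(-4\right) \left(-8\right)\right) - 374} = \frac{1}{4 \cdot 32 + \left(-466 + 92\right)} = \frac{1}{128 - 374} = \frac{1}{-246} = - \frac{1}{246}$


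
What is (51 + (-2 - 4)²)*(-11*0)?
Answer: 0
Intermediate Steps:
(51 + (-2 - 4)²)*(-11*0) = (51 + (-6)²)*0 = (51 + 36)*0 = 87*0 = 0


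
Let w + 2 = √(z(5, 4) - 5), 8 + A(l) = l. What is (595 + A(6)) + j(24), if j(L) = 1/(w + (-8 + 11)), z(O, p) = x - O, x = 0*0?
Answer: (-594*I + 593*√10)/(√10 - I) ≈ 593.09 - 0.28748*I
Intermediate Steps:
x = 0
z(O, p) = -O (z(O, p) = 0 - O = -O)
A(l) = -8 + l
w = -2 + I*√10 (w = -2 + √(-1*5 - 5) = -2 + √(-5 - 5) = -2 + √(-10) = -2 + I*√10 ≈ -2.0 + 3.1623*I)
j(L) = 1/(1 + I*√10) (j(L) = 1/((-2 + I*√10) + (-8 + 11)) = 1/((-2 + I*√10) + 3) = 1/(1 + I*√10))
(595 + A(6)) + j(24) = (595 + (-8 + 6)) + (1/11 - I*√10/11) = (595 - 2) + (1/11 - I*√10/11) = 593 + (1/11 - I*√10/11) = 6524/11 - I*√10/11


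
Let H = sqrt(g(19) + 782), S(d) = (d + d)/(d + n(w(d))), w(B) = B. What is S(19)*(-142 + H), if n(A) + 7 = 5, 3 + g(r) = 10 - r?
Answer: -5396/17 + 38*sqrt(770)/17 ≈ -255.38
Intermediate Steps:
g(r) = 7 - r (g(r) = -3 + (10 - r) = 7 - r)
n(A) = -2 (n(A) = -7 + 5 = -2)
S(d) = 2*d/(-2 + d) (S(d) = (d + d)/(d - 2) = (2*d)/(-2 + d) = 2*d/(-2 + d))
H = sqrt(770) (H = sqrt((7 - 1*19) + 782) = sqrt((7 - 19) + 782) = sqrt(-12 + 782) = sqrt(770) ≈ 27.749)
S(19)*(-142 + H) = (2*19/(-2 + 19))*(-142 + sqrt(770)) = (2*19/17)*(-142 + sqrt(770)) = (2*19*(1/17))*(-142 + sqrt(770)) = 38*(-142 + sqrt(770))/17 = -5396/17 + 38*sqrt(770)/17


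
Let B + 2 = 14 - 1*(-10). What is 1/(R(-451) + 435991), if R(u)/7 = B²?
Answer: 1/439379 ≈ 2.2759e-6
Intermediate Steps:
B = 22 (B = -2 + (14 - 1*(-10)) = -2 + (14 + 10) = -2 + 24 = 22)
R(u) = 3388 (R(u) = 7*22² = 7*484 = 3388)
1/(R(-451) + 435991) = 1/(3388 + 435991) = 1/439379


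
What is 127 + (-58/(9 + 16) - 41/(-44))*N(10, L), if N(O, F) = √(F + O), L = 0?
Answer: 127 - 1527*√10/1100 ≈ 122.61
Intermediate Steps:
127 + (-58/(9 + 16) - 41/(-44))*N(10, L) = 127 + (-58/(9 + 16) - 41/(-44))*√(0 + 10) = 127 + (-58/25 - 41*(-1/44))*√10 = 127 + (-58*1/25 + 41/44)*√10 = 127 + (-58/25 + 41/44)*√10 = 127 - 1527*√10/1100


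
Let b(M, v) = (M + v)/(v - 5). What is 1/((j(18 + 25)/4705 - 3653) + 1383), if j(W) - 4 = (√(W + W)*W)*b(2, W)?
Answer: -36281242165460/82358388709753277 - 172979325*√86/82358388709753277 ≈ -0.00044055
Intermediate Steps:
b(M, v) = (M + v)/(-5 + v)
j(W) = 4 + √2*W^(3/2)*(2 + W)/(-5 + W) (j(W) = 4 + (√(W + W)*W)*((2 + W)/(-5 + W)) = 4 + (√(2*W)*W)*((2 + W)/(-5 + W)) = 4 + ((√2*√W)*W)*((2 + W)/(-5 + W)) = 4 + (√2*W^(3/2))*((2 + W)/(-5 + W)) = 4 + √2*W^(3/2)*(2 + W)/(-5 + W))
1/((j(18 + 25)/4705 - 3653) + 1383) = 1/((((-20 + 4*(18 + 25) + √2*(18 + 25)^(3/2)*(2 + (18 + 25)))/(-5 + (18 + 25)))/4705 - 3653) + 1383) = 1/((((-20 + 4*43 + √2*43^(3/2)*(2 + 43))/(-5 + 43))*(1/4705) - 3653) + 1383) = 1/((((-20 + 172 + √2*(43*√43)*45)/38)*(1/4705) - 3653) + 1383) = 1/((((-20 + 172 + 1935*√86)/38)*(1/4705) - 3653) + 1383) = 1/((((152 + 1935*√86)/38)*(1/4705) - 3653) + 1383) = 1/(((4 + 1935*√86/38)*(1/4705) - 3653) + 1383) = 1/(((4/4705 + 387*√86/35758) - 3653) + 1383) = 1/((-17187361/4705 + 387*√86/35758) + 1383) = 1/(-10680346/4705 + 387*√86/35758)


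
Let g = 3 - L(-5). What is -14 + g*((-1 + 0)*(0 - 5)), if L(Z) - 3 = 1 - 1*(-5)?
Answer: -44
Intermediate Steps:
L(Z) = 9 (L(Z) = 3 + (1 - 1*(-5)) = 3 + (1 + 5) = 3 + 6 = 9)
g = -6 (g = 3 - 1*9 = 3 - 9 = -6)
-14 + g*((-1 + 0)*(0 - 5)) = -14 - 6*(-1 + 0)*(0 - 5) = -14 - (-6)*(-5) = -14 - 6*5 = -14 - 30 = -44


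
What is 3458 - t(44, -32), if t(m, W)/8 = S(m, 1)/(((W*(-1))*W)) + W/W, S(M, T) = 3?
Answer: 441603/128 ≈ 3450.0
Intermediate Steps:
t(m, W) = 8 - 24/W**2 (t(m, W) = 8*(3/(((W*(-1))*W)) + W/W) = 8*(3/(((-W)*W)) + 1) = 8*(3/((-W**2)) + 1) = 8*(3*(-1/W**2) + 1) = 8*(-3/W**2 + 1) = 8*(1 - 3/W**2) = 8 - 24/W**2)
3458 - t(44, -32) = 3458 - (8 - 24/(-32)**2) = 3458 - (8 - 24*1/1024) = 3458 - (8 - 3/128) = 3458 - 1*1021/128 = 3458 - 1021/128 = 441603/128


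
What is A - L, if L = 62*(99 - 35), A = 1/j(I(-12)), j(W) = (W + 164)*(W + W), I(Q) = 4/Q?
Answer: -3896585/982 ≈ -3968.0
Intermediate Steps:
j(W) = 2*W*(164 + W) (j(W) = (164 + W)*(2*W) = 2*W*(164 + W))
A = -9/982 (A = 1/(2*(4/(-12))*(164 + 4/(-12))) = 1/(2*(4*(-1/12))*(164 + 4*(-1/12))) = 1/(2*(-⅓)*(164 - ⅓)) = 1/(2*(-⅓)*(491/3)) = 1/(-982/9) = -9/982 ≈ -0.0091650)
L = 3968 (L = 62*64 = 3968)
A - L = -9/982 - 1*3968 = -9/982 - 3968 = -3896585/982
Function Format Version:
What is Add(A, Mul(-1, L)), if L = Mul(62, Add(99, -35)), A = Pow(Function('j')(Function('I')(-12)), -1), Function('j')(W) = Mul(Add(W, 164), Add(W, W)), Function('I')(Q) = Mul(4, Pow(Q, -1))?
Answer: Rational(-3896585, 982) ≈ -3968.0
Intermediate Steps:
Function('j')(W) = Mul(2, W, Add(164, W)) (Function('j')(W) = Mul(Add(164, W), Mul(2, W)) = Mul(2, W, Add(164, W)))
A = Rational(-9, 982) (A = Pow(Mul(2, Mul(4, Pow(-12, -1)), Add(164, Mul(4, Pow(-12, -1)))), -1) = Pow(Mul(2, Mul(4, Rational(-1, 12)), Add(164, Mul(4, Rational(-1, 12)))), -1) = Pow(Mul(2, Rational(-1, 3), Add(164, Rational(-1, 3))), -1) = Pow(Mul(2, Rational(-1, 3), Rational(491, 3)), -1) = Pow(Rational(-982, 9), -1) = Rational(-9, 982) ≈ -0.0091650)
L = 3968 (L = Mul(62, 64) = 3968)
Add(A, Mul(-1, L)) = Add(Rational(-9, 982), Mul(-1, 3968)) = Add(Rational(-9, 982), -3968) = Rational(-3896585, 982)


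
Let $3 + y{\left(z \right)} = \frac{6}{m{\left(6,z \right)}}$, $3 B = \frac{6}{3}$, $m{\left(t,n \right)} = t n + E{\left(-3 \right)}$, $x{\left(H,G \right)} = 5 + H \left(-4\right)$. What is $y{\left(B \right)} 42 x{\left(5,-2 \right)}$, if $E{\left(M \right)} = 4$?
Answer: $\frac{2835}{2} \approx 1417.5$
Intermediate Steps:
$x{\left(H,G \right)} = 5 - 4 H$
$m{\left(t,n \right)} = 4 + n t$ ($m{\left(t,n \right)} = t n + 4 = n t + 4 = 4 + n t$)
$B = \frac{2}{3}$ ($B = \frac{6 \cdot \frac{1}{3}}{3} = \frac{1}{3} \cdot 2 = \frac{2}{3} \approx 0.66667$)
$y{\left(z \right)} = -3 + \frac{6}{4 + 6 z}$ ($y{\left(z \right)} = -3 + \frac{6}{4 + z 6} = -3 + \frac{6}{4 + 6 z}$)
$y{\left(B \right)} 42 x{\left(5,-2 \right)} = \frac{3 \left(-1 - 2\right)}{2 + 3 \cdot \frac{2}{3}} \cdot 42 \left(5 - 20\right) = \frac{3 \left(-1 - 2\right)}{2 + 2} \cdot 42 \left(5 - 20\right) = 3 \cdot \frac{1}{4} \left(-3\right) 42 \left(-15\right) = \left(- \frac{9}{4}\right) 42 \left(-15\right) = \left(- \frac{189}{2}\right) \left(-15\right) = \frac{2835}{2}$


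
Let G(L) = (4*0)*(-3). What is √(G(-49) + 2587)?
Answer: √2587 ≈ 50.863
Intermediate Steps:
G(L) = 0 (G(L) = 0*(-3) = 0)
√(G(-49) + 2587) = √(0 + 2587) = √2587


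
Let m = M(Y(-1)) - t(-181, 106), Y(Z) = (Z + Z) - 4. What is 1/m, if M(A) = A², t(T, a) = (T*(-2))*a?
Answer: -1/38336 ≈ -2.6085e-5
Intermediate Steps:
t(T, a) = -2*T*a (t(T, a) = (-2*T)*a = -2*T*a)
Y(Z) = -4 + 2*Z (Y(Z) = 2*Z - 4 = -4 + 2*Z)
m = -38336 (m = (-4 + 2*(-1))² - (-2)*(-181)*106 = (-4 - 2)² - 1*38372 = (-6)² - 38372 = 36 - 38372 = -38336)
1/m = 1/(-38336) = -1/38336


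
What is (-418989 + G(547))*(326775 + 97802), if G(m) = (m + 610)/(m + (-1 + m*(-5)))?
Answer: -389408471053006/2189 ≈ -1.7789e+11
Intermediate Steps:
G(m) = (610 + m)/(-1 - 4*m) (G(m) = (610 + m)/(m + (-1 - 5*m)) = (610 + m)/(-1 - 4*m))
(-418989 + G(547))*(326775 + 97802) = (-418989 + (-610 - 1*547)/(1 + 4*547))*(326775 + 97802) = (-418989 + (-610 - 547)/(1 + 2188))*424577 = (-418989 - 1157/2189)*424577 = -917168078/2189*424577 = -389408471053006/2189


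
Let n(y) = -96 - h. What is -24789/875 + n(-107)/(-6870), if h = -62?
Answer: -17027068/601125 ≈ -28.325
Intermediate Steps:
n(y) = -34 (n(y) = -96 - 1*(-62) = -96 + 62 = -34)
-24789/875 + n(-107)/(-6870) = -24789/875 - 34/(-6870) = -24789*1/875 - 34*(-1/6870) = -24789/875 + 17/3435 = -17027068/601125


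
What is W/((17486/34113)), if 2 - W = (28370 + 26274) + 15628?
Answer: -1198560255/8743 ≈ -1.3709e+5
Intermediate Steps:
W = -70270 (W = 2 - ((28370 + 26274) + 15628) = 2 - (54644 + 15628) = 2 - 1*70272 = 2 - 70272 = -70270)
W/((17486/34113)) = -70270/(17486/34113) = -70270/(17486*(1/34113)) = -70270/17486/34113 = -70270*34113/17486 = -1198560255/8743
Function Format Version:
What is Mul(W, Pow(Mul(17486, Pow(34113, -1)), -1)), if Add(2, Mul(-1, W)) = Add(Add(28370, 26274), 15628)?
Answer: Rational(-1198560255, 8743) ≈ -1.3709e+5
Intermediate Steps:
W = -70270 (W = Add(2, Mul(-1, Add(Add(28370, 26274), 15628))) = Add(2, Mul(-1, Add(54644, 15628))) = Add(2, Mul(-1, 70272)) = Add(2, -70272) = -70270)
Mul(W, Pow(Mul(17486, Pow(34113, -1)), -1)) = Mul(-70270, Pow(Mul(17486, Pow(34113, -1)), -1)) = Mul(-70270, Pow(Mul(17486, Rational(1, 34113)), -1)) = Mul(-70270, Pow(Rational(17486, 34113), -1)) = Mul(-70270, Rational(34113, 17486)) = Rational(-1198560255, 8743)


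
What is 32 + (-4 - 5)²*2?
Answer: 194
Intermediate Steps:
32 + (-4 - 5)²*2 = 32 + (-9)²*2 = 32 + 81*2 = 32 + 162 = 194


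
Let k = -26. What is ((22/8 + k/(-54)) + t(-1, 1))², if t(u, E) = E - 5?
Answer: 6889/11664 ≈ 0.59062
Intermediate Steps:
t(u, E) = -5 + E
((22/8 + k/(-54)) + t(-1, 1))² = ((22/8 - 26/(-54)) + (-5 + 1))² = ((22*(⅛) - 26*(-1/54)) - 4)² = ((11/4 + 13/27) - 4)² = (349/108 - 4)² = (-83/108)² = 6889/11664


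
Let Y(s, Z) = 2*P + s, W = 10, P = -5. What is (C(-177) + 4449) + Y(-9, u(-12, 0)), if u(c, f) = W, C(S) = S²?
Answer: 35759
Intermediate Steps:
u(c, f) = 10
Y(s, Z) = -10 + s (Y(s, Z) = 2*(-5) + s = -10 + s)
(C(-177) + 4449) + Y(-9, u(-12, 0)) = ((-177)² + 4449) + (-10 - 9) = (31329 + 4449) - 19 = 35778 - 19 = 35759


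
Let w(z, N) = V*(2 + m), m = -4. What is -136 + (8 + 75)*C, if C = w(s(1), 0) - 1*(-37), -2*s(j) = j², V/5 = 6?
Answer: -2045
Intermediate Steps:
V = 30 (V = 5*6 = 30)
s(j) = -j²/2
w(z, N) = -60 (w(z, N) = 30*(2 - 4) = 30*(-2) = -60)
C = -23 (C = -60 - 1*(-37) = -60 + 37 = -23)
-136 + (8 + 75)*C = -136 + (8 + 75)*(-23) = -136 + 83*(-23) = -136 - 1909 = -2045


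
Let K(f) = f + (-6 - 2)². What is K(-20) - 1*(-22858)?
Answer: 22902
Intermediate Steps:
K(f) = 64 + f (K(f) = f + (-8)² = f + 64 = 64 + f)
K(-20) - 1*(-22858) = (64 - 20) - 1*(-22858) = 44 + 22858 = 22902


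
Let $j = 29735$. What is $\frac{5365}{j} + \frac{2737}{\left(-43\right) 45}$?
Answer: $- \frac{14200684}{11507445} \approx -1.234$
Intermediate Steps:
$\frac{5365}{j} + \frac{2737}{\left(-43\right) 45} = \frac{5365}{29735} + \frac{2737}{\left(-43\right) 45} = 5365 \cdot \frac{1}{29735} + \frac{2737}{-1935} = \frac{1073}{5947} + 2737 \left(- \frac{1}{1935}\right) = \frac{1073}{5947} - \frac{2737}{1935} = - \frac{14200684}{11507445}$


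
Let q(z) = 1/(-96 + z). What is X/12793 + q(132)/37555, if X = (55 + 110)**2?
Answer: 3346151663/1572352740 ≈ 2.1281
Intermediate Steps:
X = 27225 (X = 165**2 = 27225)
X/12793 + q(132)/37555 = 27225/12793 + 1/((-96 + 132)*37555) = 27225*(1/12793) + (1/37555)/36 = 2475/1163 + (1/36)*(1/37555) = 2475/1163 + 1/1351980 = 3346151663/1572352740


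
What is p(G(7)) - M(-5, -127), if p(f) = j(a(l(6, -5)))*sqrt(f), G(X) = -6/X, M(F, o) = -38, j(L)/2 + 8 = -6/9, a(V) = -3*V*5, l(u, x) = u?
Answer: 38 - 52*I*sqrt(42)/21 ≈ 38.0 - 16.048*I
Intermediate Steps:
a(V) = -15*V
j(L) = -52/3 (j(L) = -16 + 2*(-6/9) = -16 + 2*(-6*1/9) = -16 + 2*(-2/3) = -16 - 4/3 = -52/3)
p(f) = -52*sqrt(f)/3
p(G(7)) - M(-5, -127) = -52*I*sqrt(42)/7/3 - 1*(-38) = -52*I*sqrt(42)/7/3 + 38 = -52*I*sqrt(42)/21 + 38 = 38 - 52*I*sqrt(42)/21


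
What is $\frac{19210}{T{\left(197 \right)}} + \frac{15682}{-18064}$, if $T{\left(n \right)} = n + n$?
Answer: $\frac{85207683}{1779304} \approx 47.888$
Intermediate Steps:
$T{\left(n \right)} = 2 n$
$\frac{19210}{T{\left(197 \right)}} + \frac{15682}{-18064} = \frac{19210}{2 \cdot 197} + \frac{15682}{-18064} = \frac{19210}{394} + 15682 \left(- \frac{1}{18064}\right) = 19210 \cdot \frac{1}{394} - \frac{7841}{9032} = \frac{9605}{197} - \frac{7841}{9032} = \frac{85207683}{1779304}$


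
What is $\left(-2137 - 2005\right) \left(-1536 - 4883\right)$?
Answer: $26587498$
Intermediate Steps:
$\left(-2137 - 2005\right) \left(-1536 - 4883\right) = \left(-4142\right) \left(-6419\right) = 26587498$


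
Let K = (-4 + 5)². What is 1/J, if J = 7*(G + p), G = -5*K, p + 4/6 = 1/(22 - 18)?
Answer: -12/455 ≈ -0.026374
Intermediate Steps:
K = 1 (K = 1² = 1)
p = -5/12 (p = -⅔ + 1/(22 - 18) = -⅔ + 1/4 = -⅔ + ¼ = -5/12 ≈ -0.41667)
G = -5 (G = -5*1 = -5)
J = -455/12 (J = 7*(-5 - 5/12) = 7*(-65/12) = -455/12 ≈ -37.917)
1/J = 1/(-455/12) = -12/455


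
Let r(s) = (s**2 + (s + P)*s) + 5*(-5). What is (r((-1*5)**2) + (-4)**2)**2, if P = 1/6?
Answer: 55815841/36 ≈ 1.5504e+6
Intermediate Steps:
P = 1/6 ≈ 0.16667
r(s) = -25 + s**2 + s*(1/6 + s) (r(s) = (s**2 + (s + 1/6)*s) + 5*(-5) = (s**2 + (1/6 + s)*s) - 25 = (s**2 + s*(1/6 + s)) - 25 = -25 + s**2 + s*(1/6 + s))
(r((-1*5)**2) + (-4)**2)**2 = ((-25 + 2*((-1*5)**2)**2 + (-1*5)**2/6) + (-4)**2)**2 = ((-25 + 2*((-5)**2)**2 + (1/6)*(-5)**2) + 16)**2 = ((-25 + 2*25**2 + (1/6)*25) + 16)**2 = ((-25 + 2*625 + 25/6) + 16)**2 = ((-25 + 1250 + 25/6) + 16)**2 = (7375/6 + 16)**2 = (7471/6)**2 = 55815841/36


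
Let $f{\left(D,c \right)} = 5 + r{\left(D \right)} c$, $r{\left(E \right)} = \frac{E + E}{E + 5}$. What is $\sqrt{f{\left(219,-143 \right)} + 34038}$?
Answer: $\frac{\sqrt{26470493}}{28} \approx 183.75$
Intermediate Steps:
$r{\left(E \right)} = \frac{2 E}{5 + E}$
$f{\left(D,c \right)} = 5 + \frac{2 D c}{5 + D}$ ($f{\left(D,c \right)} = 5 + \frac{2 D}{5 + D} c = 5 + \frac{2 D c}{5 + D}$)
$\sqrt{f{\left(219,-143 \right)} + 34038} = \sqrt{\frac{25 + 5 \cdot 219 + 2 \cdot 219 \left(-143\right)}{5 + 219} + 34038} = \sqrt{\frac{25 + 1095 - 62634}{224} + 34038} = \sqrt{\frac{1}{224} \left(-61514\right) + 34038} = \sqrt{- \frac{30757}{112} + 34038} = \sqrt{\frac{3781499}{112}} = \frac{\sqrt{26470493}}{28}$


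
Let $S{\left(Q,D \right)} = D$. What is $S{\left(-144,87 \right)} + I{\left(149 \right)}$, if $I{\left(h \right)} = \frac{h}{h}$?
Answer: $88$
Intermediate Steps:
$I{\left(h \right)} = 1$
$S{\left(-144,87 \right)} + I{\left(149 \right)} = 87 + 1 = 88$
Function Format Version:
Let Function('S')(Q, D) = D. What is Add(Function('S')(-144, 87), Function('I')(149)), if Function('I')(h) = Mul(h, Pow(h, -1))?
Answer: 88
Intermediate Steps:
Function('I')(h) = 1
Add(Function('S')(-144, 87), Function('I')(149)) = Add(87, 1) = 88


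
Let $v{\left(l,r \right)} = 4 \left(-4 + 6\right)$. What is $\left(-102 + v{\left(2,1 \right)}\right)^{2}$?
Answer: $8836$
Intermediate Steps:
$v{\left(l,r \right)} = 8$ ($v{\left(l,r \right)} = 4 \cdot 2 = 8$)
$\left(-102 + v{\left(2,1 \right)}\right)^{2} = \left(-102 + 8\right)^{2} = \left(-94\right)^{2} = 8836$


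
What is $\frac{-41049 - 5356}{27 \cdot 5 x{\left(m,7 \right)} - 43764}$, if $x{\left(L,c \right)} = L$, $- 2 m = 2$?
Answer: $\frac{46405}{43899} \approx 1.0571$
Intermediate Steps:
$m = -1$ ($m = \left(- \frac{1}{2}\right) 2 = -1$)
$\frac{-41049 - 5356}{27 \cdot 5 x{\left(m,7 \right)} - 43764} = \frac{-41049 - 5356}{27 \cdot 5 \left(-1\right) - 43764} = - \frac{46405}{135 \left(-1\right) - 43764} = - \frac{46405}{-135 - 43764} = - \frac{46405}{-43899} = \left(-46405\right) \left(- \frac{1}{43899}\right) = \frac{46405}{43899}$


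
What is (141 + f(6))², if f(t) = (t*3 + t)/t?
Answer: 21025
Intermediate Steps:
f(t) = 4 (f(t) = (3*t + t)/t = (4*t)/t = 4)
(141 + f(6))² = (141 + 4)² = 145² = 21025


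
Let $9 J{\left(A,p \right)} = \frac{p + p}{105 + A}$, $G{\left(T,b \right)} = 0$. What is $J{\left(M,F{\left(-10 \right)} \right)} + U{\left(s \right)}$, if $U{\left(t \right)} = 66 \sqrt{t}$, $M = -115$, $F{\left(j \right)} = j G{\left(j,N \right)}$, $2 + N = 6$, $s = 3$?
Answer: $66 \sqrt{3} \approx 114.32$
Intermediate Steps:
$N = 4$ ($N = -2 + 6 = 4$)
$F{\left(j \right)} = 0$ ($F{\left(j \right)} = j 0 = 0$)
$J{\left(A,p \right)} = \frac{2 p}{9 \left(105 + A\right)}$ ($J{\left(A,p \right)} = \frac{\left(p + p\right) \frac{1}{105 + A}}{9} = \frac{2 p \frac{1}{105 + A}}{9} = \frac{2 p}{9 \left(105 + A\right)}$)
$J{\left(M,F{\left(-10 \right)} \right)} + U{\left(s \right)} = \frac{2}{9} \cdot 0 \frac{1}{105 - 115} + 66 \sqrt{3} = \frac{2}{9} \cdot 0 \frac{1}{-10} + 66 \sqrt{3} = \frac{2}{9} \cdot 0 \left(- \frac{1}{10}\right) + 66 \sqrt{3} = 0 + 66 \sqrt{3} = 66 \sqrt{3}$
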